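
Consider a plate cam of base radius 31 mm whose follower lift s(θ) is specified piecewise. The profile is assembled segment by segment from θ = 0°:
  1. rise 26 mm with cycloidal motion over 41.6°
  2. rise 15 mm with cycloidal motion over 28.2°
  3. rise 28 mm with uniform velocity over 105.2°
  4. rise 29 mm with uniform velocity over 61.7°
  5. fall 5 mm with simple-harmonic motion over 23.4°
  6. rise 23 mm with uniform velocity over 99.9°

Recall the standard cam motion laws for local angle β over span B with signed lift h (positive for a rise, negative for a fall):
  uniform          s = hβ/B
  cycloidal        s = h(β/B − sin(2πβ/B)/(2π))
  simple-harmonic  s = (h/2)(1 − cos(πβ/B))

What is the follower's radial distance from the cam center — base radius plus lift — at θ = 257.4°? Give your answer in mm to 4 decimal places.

seg 1 [0°–41.6°] cycloidal, h=26: full span → s += 26 → s = 26.0000
seg 2 [41.6°–69.8°] cycloidal, h=15: full span → s += 15 → s = 41.0000
seg 3 [69.8°–175°] uniform, h=28: full span → s += 28 → s = 69.0000
seg 4 [175°–236.7°] uniform, h=29: full span → s += 29 → s = 98.0000
seg 5 [236.7°–260.1°] simple-harmonic, h=-5: θ=257.4° here. β=20.7, B=23.4. -5/2·(1 − cos(π·0.8846)) = -4.8375 → s = 93.1625
radial distance = base radius + s = 31 + 93.1625 = 124.1625

124.1625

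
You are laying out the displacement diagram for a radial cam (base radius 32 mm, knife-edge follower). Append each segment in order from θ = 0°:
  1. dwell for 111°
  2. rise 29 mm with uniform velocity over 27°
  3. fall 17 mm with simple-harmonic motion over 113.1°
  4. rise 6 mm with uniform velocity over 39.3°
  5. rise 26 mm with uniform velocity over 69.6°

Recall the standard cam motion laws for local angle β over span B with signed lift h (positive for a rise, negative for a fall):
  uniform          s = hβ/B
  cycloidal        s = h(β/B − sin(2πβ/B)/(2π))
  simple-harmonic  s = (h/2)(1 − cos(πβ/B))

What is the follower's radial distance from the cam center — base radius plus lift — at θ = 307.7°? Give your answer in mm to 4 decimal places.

seg 1 [0°–111°] dwell: s stays 0.0000
seg 2 [111°–138°] uniform, h=29: full span → s += 29 → s = 29.0000
seg 3 [138°–251.1°] simple-harmonic, h=-17: full span → s += -17 → s = 12.0000
seg 4 [251.1°–290.4°] uniform, h=6: full span → s += 6 → s = 18.0000
seg 5 [290.4°–360°] uniform, h=26: θ=307.7° here. β=17.3, B=69.6. 26·17.3/69.6 = 6.4626 → s = 24.4626
radial distance = base radius + s = 32 + 24.4626 = 56.4626

56.4626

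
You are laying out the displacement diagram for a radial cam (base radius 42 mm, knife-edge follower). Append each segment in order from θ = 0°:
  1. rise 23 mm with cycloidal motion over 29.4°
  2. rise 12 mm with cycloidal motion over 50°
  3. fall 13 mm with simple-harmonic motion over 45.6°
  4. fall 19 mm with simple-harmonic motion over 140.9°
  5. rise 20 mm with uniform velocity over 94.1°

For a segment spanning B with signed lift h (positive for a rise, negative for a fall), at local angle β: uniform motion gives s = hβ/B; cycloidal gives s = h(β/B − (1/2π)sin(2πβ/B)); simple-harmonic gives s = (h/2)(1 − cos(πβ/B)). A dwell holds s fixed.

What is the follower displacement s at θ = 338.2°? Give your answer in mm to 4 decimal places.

seg 1 [0°–29.4°] cycloidal, h=23: full span → s += 23 → s = 23.0000
seg 2 [29.4°–79.4°] cycloidal, h=12: full span → s += 12 → s = 35.0000
seg 3 [79.4°–125°] simple-harmonic, h=-13: full span → s += -13 → s = 22.0000
seg 4 [125°–265.9°] simple-harmonic, h=-19: full span → s += -19 → s = 3.0000
seg 5 [265.9°–360°] uniform, h=20: θ=338.2° here. β=72.3, B=94.1. 20·72.3/94.1 = 15.3666 → s = 18.3666

18.3666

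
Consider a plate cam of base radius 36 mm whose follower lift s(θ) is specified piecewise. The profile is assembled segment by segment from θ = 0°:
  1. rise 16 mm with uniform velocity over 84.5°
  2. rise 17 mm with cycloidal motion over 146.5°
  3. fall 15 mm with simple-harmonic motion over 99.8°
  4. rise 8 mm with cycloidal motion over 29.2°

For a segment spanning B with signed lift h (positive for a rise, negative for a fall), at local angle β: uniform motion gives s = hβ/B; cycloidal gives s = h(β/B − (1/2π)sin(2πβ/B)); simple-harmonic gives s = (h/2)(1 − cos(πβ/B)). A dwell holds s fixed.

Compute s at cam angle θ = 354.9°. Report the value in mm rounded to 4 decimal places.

seg 1 [0°–84.5°] uniform, h=16: full span → s += 16 → s = 16.0000
seg 2 [84.5°–231°] cycloidal, h=17: full span → s += 17 → s = 33.0000
seg 3 [231°–330.8°] simple-harmonic, h=-15: full span → s += -15 → s = 18.0000
seg 4 [330.8°–360°] cycloidal, h=8: θ=354.9° here. β=24.1, B=29.2. 8·(0.8253 − sin(2π·0.8253)/(2π)) = 7.7360 → s = 25.7360

25.7360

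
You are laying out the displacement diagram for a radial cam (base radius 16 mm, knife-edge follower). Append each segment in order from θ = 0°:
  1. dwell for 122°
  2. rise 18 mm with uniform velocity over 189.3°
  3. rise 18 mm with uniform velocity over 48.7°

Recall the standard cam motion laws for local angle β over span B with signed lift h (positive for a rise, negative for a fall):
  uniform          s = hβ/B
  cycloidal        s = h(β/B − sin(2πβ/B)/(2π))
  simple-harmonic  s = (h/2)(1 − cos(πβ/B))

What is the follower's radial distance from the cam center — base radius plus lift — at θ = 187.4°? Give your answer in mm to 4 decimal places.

seg 1 [0°–122°] dwell: s stays 0.0000
seg 2 [122°–311.3°] uniform, h=18: θ=187.4° here. β=65.4, B=189.3. 18·65.4/189.3 = 6.2187 → s = 6.2187
radial distance = base radius + s = 16 + 6.2187 = 22.2187

22.2187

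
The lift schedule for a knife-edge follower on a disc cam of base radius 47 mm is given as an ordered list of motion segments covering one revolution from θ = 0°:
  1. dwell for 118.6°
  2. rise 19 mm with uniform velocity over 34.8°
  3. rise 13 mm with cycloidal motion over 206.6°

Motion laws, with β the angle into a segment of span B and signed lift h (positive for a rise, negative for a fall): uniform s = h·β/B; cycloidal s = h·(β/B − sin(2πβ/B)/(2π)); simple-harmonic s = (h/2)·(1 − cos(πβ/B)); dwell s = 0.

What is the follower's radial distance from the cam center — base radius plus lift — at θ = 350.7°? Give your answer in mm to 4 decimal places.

seg 1 [0°–118.6°] dwell: s stays 0.0000
seg 2 [118.6°–153.4°] uniform, h=19: full span → s += 19 → s = 19.0000
seg 3 [153.4°–360°] cycloidal, h=13: θ=350.7° here. β=197.3, B=206.6. 13·(0.9550 − sin(2π·0.9550)/(2π)) = 12.9922 → s = 31.9922
radial distance = base radius + s = 47 + 31.9922 = 78.9922

78.9922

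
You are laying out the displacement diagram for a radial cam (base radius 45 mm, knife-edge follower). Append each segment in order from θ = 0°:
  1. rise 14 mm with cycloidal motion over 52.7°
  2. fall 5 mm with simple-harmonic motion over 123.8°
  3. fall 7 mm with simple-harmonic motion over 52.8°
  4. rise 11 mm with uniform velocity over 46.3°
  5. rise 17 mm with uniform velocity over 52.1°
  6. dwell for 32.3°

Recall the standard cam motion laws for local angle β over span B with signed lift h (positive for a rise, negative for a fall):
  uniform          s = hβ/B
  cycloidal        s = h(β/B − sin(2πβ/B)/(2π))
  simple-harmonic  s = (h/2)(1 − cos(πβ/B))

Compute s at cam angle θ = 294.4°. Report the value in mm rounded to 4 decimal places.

seg 1 [0°–52.7°] cycloidal, h=14: full span → s += 14 → s = 14.0000
seg 2 [52.7°–176.5°] simple-harmonic, h=-5: full span → s += -5 → s = 9.0000
seg 3 [176.5°–229.3°] simple-harmonic, h=-7: full span → s += -7 → s = 2.0000
seg 4 [229.3°–275.6°] uniform, h=11: full span → s += 11 → s = 13.0000
seg 5 [275.6°–327.7°] uniform, h=17: θ=294.4° here. β=18.8, B=52.1. 17·18.8/52.1 = 6.1344 → s = 19.1344

19.1344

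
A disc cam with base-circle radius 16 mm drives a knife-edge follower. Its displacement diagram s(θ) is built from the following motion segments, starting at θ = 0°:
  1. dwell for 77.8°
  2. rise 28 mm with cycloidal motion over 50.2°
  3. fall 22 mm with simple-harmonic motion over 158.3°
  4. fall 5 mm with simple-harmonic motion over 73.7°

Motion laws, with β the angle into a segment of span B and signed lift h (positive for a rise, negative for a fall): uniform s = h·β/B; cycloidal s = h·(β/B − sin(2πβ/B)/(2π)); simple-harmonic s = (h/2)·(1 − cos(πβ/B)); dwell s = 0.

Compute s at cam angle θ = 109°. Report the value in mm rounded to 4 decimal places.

seg 1 [0°–77.8°] dwell: s stays 0.0000
seg 2 [77.8°–128°] cycloidal, h=28: θ=109° here. β=31.2, B=50.2. 28·(0.6215 − sin(2π·0.6215)/(2π)) = 20.4837 → s = 20.4837

20.4837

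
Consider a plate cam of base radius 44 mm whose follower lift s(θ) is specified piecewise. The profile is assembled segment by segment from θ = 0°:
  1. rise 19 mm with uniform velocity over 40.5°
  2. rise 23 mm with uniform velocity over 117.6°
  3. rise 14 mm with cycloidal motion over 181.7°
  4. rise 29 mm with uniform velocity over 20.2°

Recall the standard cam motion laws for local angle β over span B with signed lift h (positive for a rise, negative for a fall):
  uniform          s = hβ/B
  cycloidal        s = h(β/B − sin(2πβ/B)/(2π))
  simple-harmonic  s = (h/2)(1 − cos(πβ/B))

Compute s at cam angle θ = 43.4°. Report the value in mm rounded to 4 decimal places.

seg 1 [0°–40.5°] uniform, h=19: full span → s += 19 → s = 19.0000
seg 2 [40.5°–158.1°] uniform, h=23: θ=43.4° here. β=2.9, B=117.6. 23·2.9/117.6 = 0.5672 → s = 19.5672

19.5672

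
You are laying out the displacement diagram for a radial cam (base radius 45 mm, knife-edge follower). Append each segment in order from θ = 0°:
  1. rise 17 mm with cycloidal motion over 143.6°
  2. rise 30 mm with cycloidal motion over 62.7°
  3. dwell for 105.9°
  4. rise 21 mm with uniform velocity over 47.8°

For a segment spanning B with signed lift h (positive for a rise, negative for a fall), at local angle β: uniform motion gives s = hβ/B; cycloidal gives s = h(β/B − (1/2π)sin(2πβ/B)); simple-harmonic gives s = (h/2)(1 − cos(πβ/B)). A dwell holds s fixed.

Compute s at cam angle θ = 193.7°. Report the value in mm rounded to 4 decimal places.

seg 1 [0°–143.6°] cycloidal, h=17: full span → s += 17 → s = 17.0000
seg 2 [143.6°–206.3°] cycloidal, h=30: θ=193.7° here. β=50.1, B=62.7. 30·(0.7990 − sin(2π·0.7990)/(2π)) = 28.5210 → s = 45.5210

45.5210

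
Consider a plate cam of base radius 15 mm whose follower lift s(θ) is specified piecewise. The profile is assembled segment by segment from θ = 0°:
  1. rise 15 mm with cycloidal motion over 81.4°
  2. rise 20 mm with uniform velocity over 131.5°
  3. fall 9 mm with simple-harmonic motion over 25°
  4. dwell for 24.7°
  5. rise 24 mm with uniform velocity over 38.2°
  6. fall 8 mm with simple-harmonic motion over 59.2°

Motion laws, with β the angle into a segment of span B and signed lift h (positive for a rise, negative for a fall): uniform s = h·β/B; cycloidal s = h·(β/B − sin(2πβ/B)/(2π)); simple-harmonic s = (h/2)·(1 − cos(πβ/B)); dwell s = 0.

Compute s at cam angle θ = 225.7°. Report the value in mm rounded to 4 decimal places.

seg 1 [0°–81.4°] cycloidal, h=15: full span → s += 15 → s = 15.0000
seg 2 [81.4°–212.9°] uniform, h=20: full span → s += 20 → s = 35.0000
seg 3 [212.9°–237.9°] simple-harmonic, h=-9: θ=225.7° here. β=12.8, B=25. -9/2·(1 − cos(π·0.5120)) = -4.6696 → s = 30.3304

30.3304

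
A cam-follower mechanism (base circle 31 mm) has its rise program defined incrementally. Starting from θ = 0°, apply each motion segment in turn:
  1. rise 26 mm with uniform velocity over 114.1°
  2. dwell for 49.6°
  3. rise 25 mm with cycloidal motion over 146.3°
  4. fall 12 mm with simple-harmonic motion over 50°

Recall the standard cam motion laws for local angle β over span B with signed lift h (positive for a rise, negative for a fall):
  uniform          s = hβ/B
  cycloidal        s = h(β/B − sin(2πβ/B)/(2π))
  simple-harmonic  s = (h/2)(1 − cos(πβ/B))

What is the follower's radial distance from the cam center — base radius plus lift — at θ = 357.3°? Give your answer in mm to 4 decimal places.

seg 1 [0°–114.1°] uniform, h=26: full span → s += 26 → s = 26.0000
seg 2 [114.1°–163.7°] dwell: s stays 26.0000
seg 3 [163.7°–310°] cycloidal, h=25: full span → s += 25 → s = 51.0000
seg 4 [310°–360°] simple-harmonic, h=-12: θ=357.3° here. β=47.3, B=50. -12/2·(1 − cos(π·0.9460)) = -11.9139 → s = 39.0861
radial distance = base radius + s = 31 + 39.0861 = 70.0861

70.0861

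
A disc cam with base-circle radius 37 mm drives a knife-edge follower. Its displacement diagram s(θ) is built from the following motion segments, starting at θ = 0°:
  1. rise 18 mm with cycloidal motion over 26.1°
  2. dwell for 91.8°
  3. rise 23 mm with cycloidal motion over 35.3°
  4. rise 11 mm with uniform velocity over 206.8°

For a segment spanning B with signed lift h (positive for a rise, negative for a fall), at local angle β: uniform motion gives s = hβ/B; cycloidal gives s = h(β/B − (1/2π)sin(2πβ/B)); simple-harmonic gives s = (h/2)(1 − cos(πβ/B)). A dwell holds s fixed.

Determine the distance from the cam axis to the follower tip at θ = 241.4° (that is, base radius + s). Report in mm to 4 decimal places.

seg 1 [0°–26.1°] cycloidal, h=18: full span → s += 18 → s = 18.0000
seg 2 [26.1°–117.9°] dwell: s stays 18.0000
seg 3 [117.9°–153.2°] cycloidal, h=23: full span → s += 23 → s = 41.0000
seg 4 [153.2°–360°] uniform, h=11: θ=241.4° here. β=88.2, B=206.8. 11·88.2/206.8 = 4.6915 → s = 45.6915
radial distance = base radius + s = 37 + 45.6915 = 82.6915

82.6915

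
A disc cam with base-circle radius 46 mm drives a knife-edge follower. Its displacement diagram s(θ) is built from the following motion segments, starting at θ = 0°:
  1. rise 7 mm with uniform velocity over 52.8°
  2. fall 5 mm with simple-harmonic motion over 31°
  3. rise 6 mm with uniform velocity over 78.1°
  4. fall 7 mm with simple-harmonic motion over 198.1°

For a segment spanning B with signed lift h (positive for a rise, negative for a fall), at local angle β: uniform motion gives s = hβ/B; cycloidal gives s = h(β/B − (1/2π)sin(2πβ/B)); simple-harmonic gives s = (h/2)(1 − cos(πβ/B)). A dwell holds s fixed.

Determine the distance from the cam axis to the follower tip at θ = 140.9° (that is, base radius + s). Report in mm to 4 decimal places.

seg 1 [0°–52.8°] uniform, h=7: full span → s += 7 → s = 7.0000
seg 2 [52.8°–83.8°] simple-harmonic, h=-5: full span → s += -5 → s = 2.0000
seg 3 [83.8°–161.9°] uniform, h=6: θ=140.9° here. β=57.1, B=78.1. 6·57.1/78.1 = 4.3867 → s = 6.3867
radial distance = base radius + s = 46 + 6.3867 = 52.3867

52.3867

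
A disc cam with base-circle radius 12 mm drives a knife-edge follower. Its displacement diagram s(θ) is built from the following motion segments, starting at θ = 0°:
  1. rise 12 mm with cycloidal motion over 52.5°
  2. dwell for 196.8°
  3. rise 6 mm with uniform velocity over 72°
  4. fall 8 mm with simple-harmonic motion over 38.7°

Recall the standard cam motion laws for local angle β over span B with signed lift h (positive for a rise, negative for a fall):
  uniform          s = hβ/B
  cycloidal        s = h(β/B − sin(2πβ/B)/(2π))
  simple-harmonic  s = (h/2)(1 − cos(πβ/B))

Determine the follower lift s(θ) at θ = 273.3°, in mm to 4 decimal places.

seg 1 [0°–52.5°] cycloidal, h=12: full span → s += 12 → s = 12.0000
seg 2 [52.5°–249.3°] dwell: s stays 12.0000
seg 3 [249.3°–321.3°] uniform, h=6: θ=273.3° here. β=24, B=72. 6·24/72 = 2.0000 → s = 14.0000

14.0000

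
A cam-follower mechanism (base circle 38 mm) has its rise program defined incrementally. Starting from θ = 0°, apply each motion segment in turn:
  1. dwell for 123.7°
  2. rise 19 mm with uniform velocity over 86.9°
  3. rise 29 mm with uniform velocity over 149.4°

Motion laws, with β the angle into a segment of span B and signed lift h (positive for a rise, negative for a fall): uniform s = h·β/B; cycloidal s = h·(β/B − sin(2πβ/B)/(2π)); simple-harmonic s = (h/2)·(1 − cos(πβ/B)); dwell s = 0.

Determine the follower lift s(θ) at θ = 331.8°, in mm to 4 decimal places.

seg 1 [0°–123.7°] dwell: s stays 0.0000
seg 2 [123.7°–210.6°] uniform, h=19: full span → s += 19 → s = 19.0000
seg 3 [210.6°–360°] uniform, h=29: θ=331.8° here. β=121.2, B=149.4. 29·121.2/149.4 = 23.5261 → s = 42.5261

42.5261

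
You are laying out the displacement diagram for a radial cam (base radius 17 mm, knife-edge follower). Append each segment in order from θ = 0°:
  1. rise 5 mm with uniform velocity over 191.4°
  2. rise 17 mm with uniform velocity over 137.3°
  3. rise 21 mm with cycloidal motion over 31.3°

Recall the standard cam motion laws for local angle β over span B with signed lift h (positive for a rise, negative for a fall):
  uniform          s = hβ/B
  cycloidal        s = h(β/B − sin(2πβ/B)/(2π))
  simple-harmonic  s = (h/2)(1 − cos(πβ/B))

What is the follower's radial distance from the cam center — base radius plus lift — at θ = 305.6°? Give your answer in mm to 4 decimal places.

seg 1 [0°–191.4°] uniform, h=5: full span → s += 5 → s = 5.0000
seg 2 [191.4°–328.7°] uniform, h=17: θ=305.6° here. β=114.2, B=137.3. 17·114.2/137.3 = 14.1398 → s = 19.1398
radial distance = base radius + s = 17 + 19.1398 = 36.1398

36.1398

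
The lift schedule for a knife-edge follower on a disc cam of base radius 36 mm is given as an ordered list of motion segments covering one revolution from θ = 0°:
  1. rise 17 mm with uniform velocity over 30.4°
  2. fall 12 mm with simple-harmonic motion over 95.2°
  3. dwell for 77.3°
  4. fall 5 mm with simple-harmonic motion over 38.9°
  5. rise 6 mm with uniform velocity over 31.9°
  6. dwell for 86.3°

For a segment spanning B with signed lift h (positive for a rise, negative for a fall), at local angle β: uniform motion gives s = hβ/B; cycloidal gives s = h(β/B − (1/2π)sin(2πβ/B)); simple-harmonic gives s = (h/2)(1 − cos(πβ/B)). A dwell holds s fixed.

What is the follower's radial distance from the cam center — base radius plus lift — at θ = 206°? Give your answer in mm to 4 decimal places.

seg 1 [0°–30.4°] uniform, h=17: full span → s += 17 → s = 17.0000
seg 2 [30.4°–125.6°] simple-harmonic, h=-12: full span → s += -12 → s = 5.0000
seg 3 [125.6°–202.9°] dwell: s stays 5.0000
seg 4 [202.9°–241.8°] simple-harmonic, h=-5: θ=206° here. β=3.1, B=38.9. -5/2·(1 − cos(π·0.0797)) = -0.0779 → s = 4.9221
radial distance = base radius + s = 36 + 4.9221 = 40.9221

40.9221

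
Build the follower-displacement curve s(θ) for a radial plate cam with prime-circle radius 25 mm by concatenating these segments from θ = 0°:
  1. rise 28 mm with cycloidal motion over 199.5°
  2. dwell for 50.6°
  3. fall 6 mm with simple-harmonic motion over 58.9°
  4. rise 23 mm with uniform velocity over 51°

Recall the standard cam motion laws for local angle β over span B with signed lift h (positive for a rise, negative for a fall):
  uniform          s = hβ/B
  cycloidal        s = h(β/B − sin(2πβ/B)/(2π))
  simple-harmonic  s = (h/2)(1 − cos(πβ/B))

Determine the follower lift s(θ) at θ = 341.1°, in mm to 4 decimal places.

seg 1 [0°–199.5°] cycloidal, h=28: full span → s += 28 → s = 28.0000
seg 2 [199.5°–250.1°] dwell: s stays 28.0000
seg 3 [250.1°–309°] simple-harmonic, h=-6: full span → s += -6 → s = 22.0000
seg 4 [309°–360°] uniform, h=23: θ=341.1° here. β=32.1, B=51. 23·32.1/51 = 14.4765 → s = 36.4765

36.4765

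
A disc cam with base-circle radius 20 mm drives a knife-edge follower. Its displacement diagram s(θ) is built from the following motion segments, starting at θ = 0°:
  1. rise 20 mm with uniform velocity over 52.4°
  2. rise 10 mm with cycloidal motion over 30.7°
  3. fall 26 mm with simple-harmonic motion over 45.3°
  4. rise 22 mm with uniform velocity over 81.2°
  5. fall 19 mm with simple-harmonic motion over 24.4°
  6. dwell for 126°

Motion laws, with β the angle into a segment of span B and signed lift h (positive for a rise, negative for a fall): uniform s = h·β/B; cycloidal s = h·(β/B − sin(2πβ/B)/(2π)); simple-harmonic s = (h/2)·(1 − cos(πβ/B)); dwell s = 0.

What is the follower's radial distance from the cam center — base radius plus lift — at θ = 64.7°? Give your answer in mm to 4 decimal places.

seg 1 [0°–52.4°] uniform, h=20: full span → s += 20 → s = 20.0000
seg 2 [52.4°–83.1°] cycloidal, h=10: θ=64.7° here. β=12.3, B=30.7. 10·(0.4007 − sin(2π·0.4007)/(2π)) = 3.0763 → s = 23.0763
radial distance = base radius + s = 20 + 23.0763 = 43.0763

43.0763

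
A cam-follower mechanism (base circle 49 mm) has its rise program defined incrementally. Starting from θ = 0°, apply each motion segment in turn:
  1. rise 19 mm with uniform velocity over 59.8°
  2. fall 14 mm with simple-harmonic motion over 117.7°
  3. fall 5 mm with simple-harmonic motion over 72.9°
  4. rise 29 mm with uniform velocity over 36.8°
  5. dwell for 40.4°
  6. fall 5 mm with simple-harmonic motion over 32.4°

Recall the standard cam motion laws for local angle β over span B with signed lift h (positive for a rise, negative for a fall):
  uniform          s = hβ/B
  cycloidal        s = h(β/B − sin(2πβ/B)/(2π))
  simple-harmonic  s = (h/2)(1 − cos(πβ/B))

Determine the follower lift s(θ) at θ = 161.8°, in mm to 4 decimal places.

seg 1 [0°–59.8°] uniform, h=19: full span → s += 19 → s = 19.0000
seg 2 [59.8°–177.5°] simple-harmonic, h=-14: θ=161.8° here. β=102, B=117.7. -14/2·(1 − cos(π·0.8666)) = -13.3943 → s = 5.6057

5.6057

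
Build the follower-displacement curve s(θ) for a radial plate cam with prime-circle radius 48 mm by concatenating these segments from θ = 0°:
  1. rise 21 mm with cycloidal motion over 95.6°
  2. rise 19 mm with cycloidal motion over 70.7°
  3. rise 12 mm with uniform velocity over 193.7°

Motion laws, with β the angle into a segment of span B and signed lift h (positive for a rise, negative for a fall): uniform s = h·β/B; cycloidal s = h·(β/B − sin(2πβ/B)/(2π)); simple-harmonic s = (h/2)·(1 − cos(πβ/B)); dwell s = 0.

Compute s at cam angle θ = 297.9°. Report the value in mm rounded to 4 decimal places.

seg 1 [0°–95.6°] cycloidal, h=21: full span → s += 21 → s = 21.0000
seg 2 [95.6°–166.3°] cycloidal, h=19: full span → s += 19 → s = 40.0000
seg 3 [166.3°–360°] uniform, h=12: θ=297.9° here. β=131.6, B=193.7. 12·131.6/193.7 = 8.1528 → s = 48.1528

48.1528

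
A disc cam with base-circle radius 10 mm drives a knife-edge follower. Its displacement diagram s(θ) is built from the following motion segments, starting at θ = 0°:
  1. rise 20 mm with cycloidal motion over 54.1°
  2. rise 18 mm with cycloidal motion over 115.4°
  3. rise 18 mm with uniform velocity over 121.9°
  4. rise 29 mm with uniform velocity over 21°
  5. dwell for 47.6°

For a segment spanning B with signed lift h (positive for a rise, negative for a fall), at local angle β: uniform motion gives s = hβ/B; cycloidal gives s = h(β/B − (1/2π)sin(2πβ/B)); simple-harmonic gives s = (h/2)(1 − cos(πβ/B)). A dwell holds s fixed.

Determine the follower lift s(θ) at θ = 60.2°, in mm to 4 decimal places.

seg 1 [0°–54.1°] cycloidal, h=20: full span → s += 20 → s = 20.0000
seg 2 [54.1°–169.5°] cycloidal, h=18: θ=60.2° here. β=6.1, B=115.4. 18·(0.0529 − sin(2π·0.0529)/(2π)) = 0.0174 → s = 20.0174

20.0174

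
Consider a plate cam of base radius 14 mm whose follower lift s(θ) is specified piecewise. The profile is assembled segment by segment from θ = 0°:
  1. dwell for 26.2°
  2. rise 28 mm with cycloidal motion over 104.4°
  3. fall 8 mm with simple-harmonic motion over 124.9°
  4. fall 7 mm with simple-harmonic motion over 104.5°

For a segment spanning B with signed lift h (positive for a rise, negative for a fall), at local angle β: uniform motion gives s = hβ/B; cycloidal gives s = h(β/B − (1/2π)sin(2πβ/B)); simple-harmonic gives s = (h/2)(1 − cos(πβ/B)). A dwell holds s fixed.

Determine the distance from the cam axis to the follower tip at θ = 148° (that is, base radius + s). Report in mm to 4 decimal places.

seg 1 [0°–26.2°] dwell: s stays 0.0000
seg 2 [26.2°–130.6°] cycloidal, h=28: full span → s += 28 → s = 28.0000
seg 3 [130.6°–255.5°] simple-harmonic, h=-8: θ=148° here. β=17.4, B=124.9. -8/2·(1 − cos(π·0.1393)) = -0.3770 → s = 27.6230
radial distance = base radius + s = 14 + 27.6230 = 41.6230

41.6230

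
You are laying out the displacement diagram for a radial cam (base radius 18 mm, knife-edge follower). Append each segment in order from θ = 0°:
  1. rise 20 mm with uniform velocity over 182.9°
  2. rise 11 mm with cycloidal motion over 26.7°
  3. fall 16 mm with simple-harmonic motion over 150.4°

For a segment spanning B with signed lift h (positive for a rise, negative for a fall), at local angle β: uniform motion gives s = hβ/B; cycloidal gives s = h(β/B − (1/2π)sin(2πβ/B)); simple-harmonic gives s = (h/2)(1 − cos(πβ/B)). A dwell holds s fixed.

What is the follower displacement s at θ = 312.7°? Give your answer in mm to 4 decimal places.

seg 1 [0°–182.9°] uniform, h=20: full span → s += 20 → s = 20.0000
seg 2 [182.9°–209.6°] cycloidal, h=11: full span → s += 11 → s = 31.0000
seg 3 [209.6°–360°] simple-harmonic, h=-16: θ=312.7° here. β=103.1, B=150.4. -16/2·(1 − cos(π·0.6855)) = -12.4028 → s = 18.5972

18.5972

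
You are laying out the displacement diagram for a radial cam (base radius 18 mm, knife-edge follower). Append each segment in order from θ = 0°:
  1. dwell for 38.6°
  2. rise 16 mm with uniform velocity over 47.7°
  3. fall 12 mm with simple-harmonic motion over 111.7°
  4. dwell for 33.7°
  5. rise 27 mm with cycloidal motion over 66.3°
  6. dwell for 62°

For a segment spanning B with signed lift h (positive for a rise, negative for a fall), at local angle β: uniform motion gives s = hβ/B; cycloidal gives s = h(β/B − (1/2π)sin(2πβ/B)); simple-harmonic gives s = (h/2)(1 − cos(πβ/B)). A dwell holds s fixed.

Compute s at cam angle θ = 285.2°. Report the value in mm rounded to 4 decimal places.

seg 1 [0°–38.6°] dwell: s stays 0.0000
seg 2 [38.6°–86.3°] uniform, h=16: full span → s += 16 → s = 16.0000
seg 3 [86.3°–198°] simple-harmonic, h=-12: full span → s += -12 → s = 4.0000
seg 4 [198°–231.7°] dwell: s stays 4.0000
seg 5 [231.7°–298°] cycloidal, h=27: θ=285.2° here. β=53.5, B=66.3. 27·(0.8069 − sin(2π·0.8069)/(2π)) = 25.8124 → s = 29.8124

29.8124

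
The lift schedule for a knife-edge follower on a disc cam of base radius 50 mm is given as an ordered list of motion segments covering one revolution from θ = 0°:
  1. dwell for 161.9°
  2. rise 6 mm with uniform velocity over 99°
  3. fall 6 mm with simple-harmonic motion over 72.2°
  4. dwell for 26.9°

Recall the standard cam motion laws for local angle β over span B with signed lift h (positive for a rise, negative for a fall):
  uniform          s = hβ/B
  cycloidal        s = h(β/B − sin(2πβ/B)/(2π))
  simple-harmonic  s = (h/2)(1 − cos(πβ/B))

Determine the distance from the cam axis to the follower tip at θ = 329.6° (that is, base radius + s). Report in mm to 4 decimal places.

seg 1 [0°–161.9°] dwell: s stays 0.0000
seg 2 [161.9°–260.9°] uniform, h=6: full span → s += 6 → s = 6.0000
seg 3 [260.9°–333.1°] simple-harmonic, h=-6: θ=329.6° here. β=68.7, B=72.2. -6/2·(1 − cos(π·0.9515)) = -5.9653 → s = 0.0347
radial distance = base radius + s = 50 + 0.0347 = 50.0347

50.0347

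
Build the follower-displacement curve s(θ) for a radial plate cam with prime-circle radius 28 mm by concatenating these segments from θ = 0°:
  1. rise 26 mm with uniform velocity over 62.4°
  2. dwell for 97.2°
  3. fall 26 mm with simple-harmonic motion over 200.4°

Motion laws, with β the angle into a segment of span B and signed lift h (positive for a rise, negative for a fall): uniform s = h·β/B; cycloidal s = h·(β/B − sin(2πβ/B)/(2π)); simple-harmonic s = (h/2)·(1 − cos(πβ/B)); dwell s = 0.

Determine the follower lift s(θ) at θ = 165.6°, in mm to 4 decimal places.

seg 1 [0°–62.4°] uniform, h=26: full span → s += 26 → s = 26.0000
seg 2 [62.4°–159.6°] dwell: s stays 26.0000
seg 3 [159.6°–360°] simple-harmonic, h=-26: θ=165.6° here. β=6, B=200.4. -26/2·(1 − cos(π·0.0299)) = -0.0575 → s = 25.9425

25.9425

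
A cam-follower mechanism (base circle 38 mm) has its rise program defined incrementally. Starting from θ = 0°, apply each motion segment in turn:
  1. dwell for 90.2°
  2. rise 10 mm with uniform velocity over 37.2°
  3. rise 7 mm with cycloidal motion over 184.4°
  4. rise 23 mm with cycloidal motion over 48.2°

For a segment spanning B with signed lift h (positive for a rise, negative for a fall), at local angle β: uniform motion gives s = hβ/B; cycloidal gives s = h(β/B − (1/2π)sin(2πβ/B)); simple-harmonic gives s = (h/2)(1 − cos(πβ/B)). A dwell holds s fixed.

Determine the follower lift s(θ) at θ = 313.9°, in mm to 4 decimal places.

seg 1 [0°–90.2°] dwell: s stays 0.0000
seg 2 [90.2°–127.4°] uniform, h=10: full span → s += 10 → s = 10.0000
seg 3 [127.4°–311.8°] cycloidal, h=7: full span → s += 7 → s = 17.0000
seg 4 [311.8°–360°] cycloidal, h=23: θ=313.9° here. β=2.1, B=48.2. 23·(0.0436 − sin(2π·0.0436)/(2π)) = 0.0125 → s = 17.0125

17.0125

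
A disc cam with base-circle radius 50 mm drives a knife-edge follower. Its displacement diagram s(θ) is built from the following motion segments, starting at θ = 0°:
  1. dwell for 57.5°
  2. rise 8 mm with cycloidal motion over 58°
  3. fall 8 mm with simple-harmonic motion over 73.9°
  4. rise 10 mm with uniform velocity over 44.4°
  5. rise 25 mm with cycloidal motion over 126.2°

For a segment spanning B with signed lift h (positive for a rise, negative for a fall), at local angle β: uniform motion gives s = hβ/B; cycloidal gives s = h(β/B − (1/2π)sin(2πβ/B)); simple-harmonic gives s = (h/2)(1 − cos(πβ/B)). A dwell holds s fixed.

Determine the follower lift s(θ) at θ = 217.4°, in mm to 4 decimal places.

seg 1 [0°–57.5°] dwell: s stays 0.0000
seg 2 [57.5°–115.5°] cycloidal, h=8: full span → s += 8 → s = 8.0000
seg 3 [115.5°–189.4°] simple-harmonic, h=-8: full span → s += -8 → s = 0.0000
seg 4 [189.4°–233.8°] uniform, h=10: θ=217.4° here. β=28, B=44.4. 10·28/44.4 = 6.3063 → s = 6.3063

6.3063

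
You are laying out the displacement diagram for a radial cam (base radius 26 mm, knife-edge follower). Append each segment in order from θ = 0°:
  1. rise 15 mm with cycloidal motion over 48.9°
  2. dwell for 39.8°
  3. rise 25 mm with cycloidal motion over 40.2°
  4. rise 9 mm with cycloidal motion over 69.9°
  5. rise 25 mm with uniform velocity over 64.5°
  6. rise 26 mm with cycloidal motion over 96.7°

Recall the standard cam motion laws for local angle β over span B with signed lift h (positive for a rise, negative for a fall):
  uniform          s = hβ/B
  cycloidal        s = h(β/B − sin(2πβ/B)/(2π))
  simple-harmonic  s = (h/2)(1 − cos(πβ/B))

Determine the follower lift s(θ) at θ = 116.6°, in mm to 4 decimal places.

seg 1 [0°–48.9°] cycloidal, h=15: full span → s += 15 → s = 15.0000
seg 2 [48.9°–88.7°] dwell: s stays 15.0000
seg 3 [88.7°–128.9°] cycloidal, h=25: θ=116.6° here. β=27.9, B=40.2. 25·(0.6940 − sin(2π·0.6940)/(2π)) = 21.0861 → s = 36.0861

36.0861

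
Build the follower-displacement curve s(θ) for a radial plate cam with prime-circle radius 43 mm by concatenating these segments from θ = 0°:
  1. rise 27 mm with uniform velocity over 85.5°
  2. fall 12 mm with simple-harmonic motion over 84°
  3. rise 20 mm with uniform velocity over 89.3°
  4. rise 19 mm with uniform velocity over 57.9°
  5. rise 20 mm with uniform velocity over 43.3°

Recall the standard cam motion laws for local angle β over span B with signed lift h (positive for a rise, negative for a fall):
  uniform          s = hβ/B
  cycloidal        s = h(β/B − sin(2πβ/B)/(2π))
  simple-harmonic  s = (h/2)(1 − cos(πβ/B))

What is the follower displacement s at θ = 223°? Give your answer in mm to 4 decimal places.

seg 1 [0°–85.5°] uniform, h=27: full span → s += 27 → s = 27.0000
seg 2 [85.5°–169.5°] simple-harmonic, h=-12: full span → s += -12 → s = 15.0000
seg 3 [169.5°–258.8°] uniform, h=20: θ=223° here. β=53.5, B=89.3. 20·53.5/89.3 = 11.9821 → s = 26.9821

26.9821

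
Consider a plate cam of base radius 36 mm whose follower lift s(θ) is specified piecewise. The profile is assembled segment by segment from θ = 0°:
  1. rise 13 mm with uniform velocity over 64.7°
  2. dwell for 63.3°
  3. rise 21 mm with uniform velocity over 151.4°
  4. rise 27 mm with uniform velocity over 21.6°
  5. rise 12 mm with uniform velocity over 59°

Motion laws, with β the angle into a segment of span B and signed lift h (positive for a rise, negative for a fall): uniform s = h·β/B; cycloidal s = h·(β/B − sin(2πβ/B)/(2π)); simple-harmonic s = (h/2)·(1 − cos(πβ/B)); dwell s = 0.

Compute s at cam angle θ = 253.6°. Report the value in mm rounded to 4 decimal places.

seg 1 [0°–64.7°] uniform, h=13: full span → s += 13 → s = 13.0000
seg 2 [64.7°–128°] dwell: s stays 13.0000
seg 3 [128°–279.4°] uniform, h=21: θ=253.6° here. β=125.6, B=151.4. 21·125.6/151.4 = 17.4214 → s = 30.4214

30.4214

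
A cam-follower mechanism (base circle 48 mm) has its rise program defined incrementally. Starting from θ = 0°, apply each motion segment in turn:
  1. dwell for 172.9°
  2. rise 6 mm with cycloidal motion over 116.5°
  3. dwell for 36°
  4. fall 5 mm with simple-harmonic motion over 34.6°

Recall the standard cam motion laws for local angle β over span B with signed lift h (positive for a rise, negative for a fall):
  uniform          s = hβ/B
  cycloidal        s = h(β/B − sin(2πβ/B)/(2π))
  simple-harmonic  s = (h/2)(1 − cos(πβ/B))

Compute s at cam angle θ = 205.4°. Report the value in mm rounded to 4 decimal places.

seg 1 [0°–172.9°] dwell: s stays 0.0000
seg 2 [172.9°–289.4°] cycloidal, h=6: θ=205.4° here. β=32.5, B=116.5. 6·(0.2790 − sin(2π·0.2790)/(2π)) = 0.7347 → s = 0.7347

0.7347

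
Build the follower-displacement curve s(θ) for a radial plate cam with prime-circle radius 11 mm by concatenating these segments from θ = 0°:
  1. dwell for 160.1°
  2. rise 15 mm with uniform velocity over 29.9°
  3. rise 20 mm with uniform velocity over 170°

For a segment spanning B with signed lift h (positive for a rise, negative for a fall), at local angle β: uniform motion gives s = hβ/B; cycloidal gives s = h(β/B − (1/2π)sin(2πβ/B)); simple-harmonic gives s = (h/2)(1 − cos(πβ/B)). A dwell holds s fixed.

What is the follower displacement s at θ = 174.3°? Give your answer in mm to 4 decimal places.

seg 1 [0°–160.1°] dwell: s stays 0.0000
seg 2 [160.1°–190°] uniform, h=15: θ=174.3° here. β=14.2, B=29.9. 15·14.2/29.9 = 7.1237 → s = 7.1237

7.1237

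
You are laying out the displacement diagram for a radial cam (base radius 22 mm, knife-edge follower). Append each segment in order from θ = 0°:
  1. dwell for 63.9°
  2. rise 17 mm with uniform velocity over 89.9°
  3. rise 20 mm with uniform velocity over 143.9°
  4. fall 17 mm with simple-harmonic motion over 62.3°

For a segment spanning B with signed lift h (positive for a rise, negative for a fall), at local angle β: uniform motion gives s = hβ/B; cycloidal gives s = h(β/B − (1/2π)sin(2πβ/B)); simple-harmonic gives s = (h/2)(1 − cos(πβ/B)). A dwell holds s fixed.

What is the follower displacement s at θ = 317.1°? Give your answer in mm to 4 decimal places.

seg 1 [0°–63.9°] dwell: s stays 0.0000
seg 2 [63.9°–153.8°] uniform, h=17: full span → s += 17 → s = 17.0000
seg 3 [153.8°–297.7°] uniform, h=20: full span → s += 20 → s = 37.0000
seg 4 [297.7°–360°] simple-harmonic, h=-17: θ=317.1° here. β=19.4, B=62.3. -17/2·(1 − cos(π·0.3114)) = -3.7532 → s = 33.2468

33.2468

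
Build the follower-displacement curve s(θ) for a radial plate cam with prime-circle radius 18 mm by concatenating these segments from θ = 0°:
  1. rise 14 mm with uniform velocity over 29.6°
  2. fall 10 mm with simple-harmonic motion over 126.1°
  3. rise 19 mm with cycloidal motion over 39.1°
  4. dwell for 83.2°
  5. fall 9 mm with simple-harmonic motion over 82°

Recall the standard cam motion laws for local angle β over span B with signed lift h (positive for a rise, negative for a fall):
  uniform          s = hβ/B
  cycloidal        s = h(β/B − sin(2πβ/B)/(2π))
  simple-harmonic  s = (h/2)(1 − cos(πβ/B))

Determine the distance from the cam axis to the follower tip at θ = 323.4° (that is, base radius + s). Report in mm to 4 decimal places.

seg 1 [0°–29.6°] uniform, h=14: full span → s += 14 → s = 14.0000
seg 2 [29.6°–155.7°] simple-harmonic, h=-10: full span → s += -10 → s = 4.0000
seg 3 [155.7°–194.8°] cycloidal, h=19: full span → s += 19 → s = 23.0000
seg 4 [194.8°–278°] dwell: s stays 23.0000
seg 5 [278°–360°] simple-harmonic, h=-9: θ=323.4° here. β=45.4, B=82. -9/2·(1 − cos(π·0.5537)) = -5.2550 → s = 17.7450
radial distance = base radius + s = 18 + 17.7450 = 35.7450

35.7450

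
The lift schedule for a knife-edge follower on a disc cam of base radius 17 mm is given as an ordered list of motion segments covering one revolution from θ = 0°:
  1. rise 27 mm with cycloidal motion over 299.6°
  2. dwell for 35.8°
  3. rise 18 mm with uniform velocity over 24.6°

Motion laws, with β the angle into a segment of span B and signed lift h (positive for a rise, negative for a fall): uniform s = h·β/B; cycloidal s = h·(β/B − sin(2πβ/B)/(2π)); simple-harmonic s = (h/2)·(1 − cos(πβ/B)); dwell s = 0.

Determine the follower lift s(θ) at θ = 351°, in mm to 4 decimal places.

seg 1 [0°–299.6°] cycloidal, h=27: full span → s += 27 → s = 27.0000
seg 2 [299.6°–335.4°] dwell: s stays 27.0000
seg 3 [335.4°–360°] uniform, h=18: θ=351° here. β=15.6, B=24.6. 18·15.6/24.6 = 11.4146 → s = 38.4146

38.4146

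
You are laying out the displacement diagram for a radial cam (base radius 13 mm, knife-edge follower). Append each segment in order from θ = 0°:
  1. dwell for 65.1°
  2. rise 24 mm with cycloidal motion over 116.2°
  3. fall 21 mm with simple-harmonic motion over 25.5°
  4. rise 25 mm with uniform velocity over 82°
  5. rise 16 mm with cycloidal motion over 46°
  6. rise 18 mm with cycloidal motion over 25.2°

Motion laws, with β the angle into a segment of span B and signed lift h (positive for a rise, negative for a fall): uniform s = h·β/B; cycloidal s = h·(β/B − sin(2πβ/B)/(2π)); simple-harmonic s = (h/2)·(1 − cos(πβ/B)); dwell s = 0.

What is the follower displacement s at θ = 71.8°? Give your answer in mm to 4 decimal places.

seg 1 [0°–65.1°] dwell: s stays 0.0000
seg 2 [65.1°–181.3°] cycloidal, h=24: θ=71.8° here. β=6.7, B=116.2. 24·(0.0577 − sin(2π·0.0577)/(2π)) = 0.0301 → s = 0.0301

0.0301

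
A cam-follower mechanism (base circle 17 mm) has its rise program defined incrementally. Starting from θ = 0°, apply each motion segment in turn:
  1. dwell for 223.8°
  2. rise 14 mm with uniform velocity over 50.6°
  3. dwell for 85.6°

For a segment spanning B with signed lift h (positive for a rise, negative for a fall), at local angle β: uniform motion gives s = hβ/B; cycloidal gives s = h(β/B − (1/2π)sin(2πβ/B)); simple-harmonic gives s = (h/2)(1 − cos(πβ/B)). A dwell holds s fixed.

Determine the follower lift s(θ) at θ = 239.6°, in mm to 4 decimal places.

seg 1 [0°–223.8°] dwell: s stays 0.0000
seg 2 [223.8°–274.4°] uniform, h=14: θ=239.6° here. β=15.8, B=50.6. 14·15.8/50.6 = 4.3715 → s = 4.3715

4.3715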